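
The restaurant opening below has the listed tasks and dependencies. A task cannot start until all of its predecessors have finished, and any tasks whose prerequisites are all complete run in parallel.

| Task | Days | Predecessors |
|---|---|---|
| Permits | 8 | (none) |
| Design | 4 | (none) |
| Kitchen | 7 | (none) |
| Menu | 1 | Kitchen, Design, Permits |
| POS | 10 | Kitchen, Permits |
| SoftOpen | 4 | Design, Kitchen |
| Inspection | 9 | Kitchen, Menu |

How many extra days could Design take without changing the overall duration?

The longest chain is Permits→Menu→Inspection = 8+1+9 = 18; overall finish 18 days.
Design finishes as early as 4 and must finish by 8.
So Design can slip 8 − 4 = 4 days.

4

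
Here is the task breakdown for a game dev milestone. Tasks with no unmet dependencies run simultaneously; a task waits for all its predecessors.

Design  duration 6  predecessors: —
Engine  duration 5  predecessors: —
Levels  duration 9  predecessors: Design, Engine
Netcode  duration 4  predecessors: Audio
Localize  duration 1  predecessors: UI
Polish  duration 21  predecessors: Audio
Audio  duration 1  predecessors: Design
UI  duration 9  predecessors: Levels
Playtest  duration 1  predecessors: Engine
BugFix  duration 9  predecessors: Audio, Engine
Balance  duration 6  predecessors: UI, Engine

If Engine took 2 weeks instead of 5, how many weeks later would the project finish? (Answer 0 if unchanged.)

Baseline: Design→Levels→UI→Balance = 6+9+9+6 = 30 → 30 weeks.
Engine is off the critical path — its longest chain is 29 weeks, giving 1 of slack.
The critical path is still Design→Levels→UI→Balance; finish is now 30 weeks.
Change in finish: 30 − 30 = +0 weeks.

0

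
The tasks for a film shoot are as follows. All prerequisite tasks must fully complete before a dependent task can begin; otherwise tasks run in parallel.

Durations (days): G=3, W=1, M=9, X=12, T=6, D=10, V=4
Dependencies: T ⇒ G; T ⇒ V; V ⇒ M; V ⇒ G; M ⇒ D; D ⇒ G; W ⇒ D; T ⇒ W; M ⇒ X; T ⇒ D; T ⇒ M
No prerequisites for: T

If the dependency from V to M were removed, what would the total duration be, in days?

28

With the dependency in place, T→V→M→D→G = 6+4+9+10+3 = 32 sets the finish at 32 days.
Without V→M, M's earliest start moves from 10 to 6.
The longest chain is now T→M→D→G = 6+9+10+3 = 28, so the film shoot takes 28 days.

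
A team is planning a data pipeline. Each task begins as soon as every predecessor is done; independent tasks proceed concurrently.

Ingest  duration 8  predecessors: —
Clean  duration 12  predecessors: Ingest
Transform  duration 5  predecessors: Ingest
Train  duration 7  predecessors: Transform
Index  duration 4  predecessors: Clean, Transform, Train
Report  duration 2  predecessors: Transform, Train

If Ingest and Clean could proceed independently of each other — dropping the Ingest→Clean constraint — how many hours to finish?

Original critical path: Ingest→Clean→Index = 8+12+4 = 24 ⇒ 24 hours.
Without Ingest→Clean, Clean's earliest start moves from 8 to 0.
After: Ingest→Transform→Train→Index = 8+5+7+4 = 24 → 24 hours.

24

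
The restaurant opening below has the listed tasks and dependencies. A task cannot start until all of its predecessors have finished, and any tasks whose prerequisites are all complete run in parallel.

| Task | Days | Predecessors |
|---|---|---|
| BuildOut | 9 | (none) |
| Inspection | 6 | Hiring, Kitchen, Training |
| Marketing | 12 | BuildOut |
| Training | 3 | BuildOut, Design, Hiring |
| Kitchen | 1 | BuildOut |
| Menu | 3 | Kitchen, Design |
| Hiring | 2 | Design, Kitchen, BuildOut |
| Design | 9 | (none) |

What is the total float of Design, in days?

BuildOut→Kitchen→Hiring→Training→Inspection = 9+1+2+3+6 = 21 sets the makespan at 21 days.
The longest chain containing Design totals 20 days.
Float = 21 − 20 = 1.

1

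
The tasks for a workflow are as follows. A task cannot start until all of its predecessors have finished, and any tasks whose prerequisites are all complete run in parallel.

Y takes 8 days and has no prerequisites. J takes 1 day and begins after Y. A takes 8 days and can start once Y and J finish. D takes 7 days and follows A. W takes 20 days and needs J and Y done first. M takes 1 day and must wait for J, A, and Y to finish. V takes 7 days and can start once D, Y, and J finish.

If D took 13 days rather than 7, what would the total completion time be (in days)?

The binding path is Y→J→A→D→V = 8+1+8+7+7 = 31; finish at 31 days.
Since D is critical, the +6 change carries straight to that chain (now 37 days).
The critical path is still Y→J→A→D→V; finish is now 37 days.

37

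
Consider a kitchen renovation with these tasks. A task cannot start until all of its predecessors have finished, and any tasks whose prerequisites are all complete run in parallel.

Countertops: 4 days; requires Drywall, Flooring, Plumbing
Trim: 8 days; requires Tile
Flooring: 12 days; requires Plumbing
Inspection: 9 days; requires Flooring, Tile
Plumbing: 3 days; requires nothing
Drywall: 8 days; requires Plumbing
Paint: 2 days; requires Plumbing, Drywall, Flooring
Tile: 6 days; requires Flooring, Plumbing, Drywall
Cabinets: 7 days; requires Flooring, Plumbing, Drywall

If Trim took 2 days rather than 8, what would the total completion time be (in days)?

Baseline: Plumbing→Flooring→Tile→Inspection = 3+12+6+9 = 30 → 30 days.
Trim has 1 day of float (longest path through it is 29).
No other chain overtakes it, so the finish is 30 days.

30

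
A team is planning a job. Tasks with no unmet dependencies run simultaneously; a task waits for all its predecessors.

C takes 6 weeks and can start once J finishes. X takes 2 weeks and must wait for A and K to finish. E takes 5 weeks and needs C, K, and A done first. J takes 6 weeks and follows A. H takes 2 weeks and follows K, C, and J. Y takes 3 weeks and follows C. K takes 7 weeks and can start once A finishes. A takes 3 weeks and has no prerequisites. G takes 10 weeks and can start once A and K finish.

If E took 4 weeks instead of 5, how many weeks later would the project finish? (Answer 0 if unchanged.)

Actual critical path: A→J→C→E = 3+6+6+5 = 20 ⇒ 20 weeks.
E lies on that path, so at 4 weeks the path becomes 19 weeks.
Now A→K→G = 3+7+10 = 20 is longest, so the finish becomes 20 weeks.
Change in finish: 20 − 20 = +0 weeks.

0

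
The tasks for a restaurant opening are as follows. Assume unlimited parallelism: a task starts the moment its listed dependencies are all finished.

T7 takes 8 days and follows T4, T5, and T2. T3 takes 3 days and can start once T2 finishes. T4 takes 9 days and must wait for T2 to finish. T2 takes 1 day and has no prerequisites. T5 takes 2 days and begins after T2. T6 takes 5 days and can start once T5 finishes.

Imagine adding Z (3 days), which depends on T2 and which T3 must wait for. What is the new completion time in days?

18

Originally the job takes 18 days.
With Z inserted, T3 now waits for max(T2, Z).
New critical path: T2→T4→T7 = 1+9+8 = 18 ⇒ 18 days.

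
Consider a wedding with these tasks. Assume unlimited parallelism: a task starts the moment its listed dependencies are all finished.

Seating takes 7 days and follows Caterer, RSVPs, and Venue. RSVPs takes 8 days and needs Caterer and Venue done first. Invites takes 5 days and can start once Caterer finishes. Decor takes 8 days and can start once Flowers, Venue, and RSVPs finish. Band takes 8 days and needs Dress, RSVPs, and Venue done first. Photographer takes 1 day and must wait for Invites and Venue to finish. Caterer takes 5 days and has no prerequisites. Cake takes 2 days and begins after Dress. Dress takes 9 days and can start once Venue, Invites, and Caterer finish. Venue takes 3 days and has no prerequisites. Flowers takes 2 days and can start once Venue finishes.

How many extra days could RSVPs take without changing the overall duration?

6

Caterer→Invites→Dress→Band = 5+5+9+8 = 27 sets the makespan at 27 days.
Longest path through RSVPs: 21 days (earliest finish 13, latest finish 19).
Slack of RSVPs = 11 − 5 = 6 days.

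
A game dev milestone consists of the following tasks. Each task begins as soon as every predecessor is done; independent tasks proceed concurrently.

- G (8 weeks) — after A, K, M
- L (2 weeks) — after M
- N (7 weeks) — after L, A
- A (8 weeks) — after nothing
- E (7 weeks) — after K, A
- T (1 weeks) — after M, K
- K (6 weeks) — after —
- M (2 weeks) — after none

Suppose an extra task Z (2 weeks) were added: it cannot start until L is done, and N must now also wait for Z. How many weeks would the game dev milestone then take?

16

Originally the game dev milestone takes 16 weeks.
With Z inserted, N now waits for max(L, A, Z).
New critical path: A→G = 8+8 = 16 ⇒ 16 weeks.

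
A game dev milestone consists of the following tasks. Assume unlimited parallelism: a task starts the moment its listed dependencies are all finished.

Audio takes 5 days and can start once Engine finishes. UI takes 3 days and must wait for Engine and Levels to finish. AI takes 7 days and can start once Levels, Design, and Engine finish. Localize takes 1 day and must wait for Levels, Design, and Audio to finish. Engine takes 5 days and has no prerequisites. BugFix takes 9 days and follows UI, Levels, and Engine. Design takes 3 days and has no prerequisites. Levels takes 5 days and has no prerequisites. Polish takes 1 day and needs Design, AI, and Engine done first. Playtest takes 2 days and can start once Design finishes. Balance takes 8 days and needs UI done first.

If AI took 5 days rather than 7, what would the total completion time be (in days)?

17

Baseline: Engine→UI→BugFix = 5+3+9 = 17 → 17 days.
The longest path through AI is only 13 days, so AI has float 4.
No other chain overtakes it, so the finish is 17 days.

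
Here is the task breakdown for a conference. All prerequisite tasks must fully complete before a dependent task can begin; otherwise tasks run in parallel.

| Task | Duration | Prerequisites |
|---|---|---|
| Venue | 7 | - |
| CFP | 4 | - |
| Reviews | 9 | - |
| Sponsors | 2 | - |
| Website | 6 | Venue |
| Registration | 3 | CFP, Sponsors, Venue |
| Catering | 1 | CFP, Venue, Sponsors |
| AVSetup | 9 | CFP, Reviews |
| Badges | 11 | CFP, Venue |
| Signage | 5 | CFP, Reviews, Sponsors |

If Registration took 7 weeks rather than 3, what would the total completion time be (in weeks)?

As given, the longest chain is Venue→Badges = 7+11 = 18, so the finish is 18 weeks.
The longest path through Registration is only 10 weeks, so Registration has float 8.
The critical path is still Venue→Badges; finish is now 18 weeks.

18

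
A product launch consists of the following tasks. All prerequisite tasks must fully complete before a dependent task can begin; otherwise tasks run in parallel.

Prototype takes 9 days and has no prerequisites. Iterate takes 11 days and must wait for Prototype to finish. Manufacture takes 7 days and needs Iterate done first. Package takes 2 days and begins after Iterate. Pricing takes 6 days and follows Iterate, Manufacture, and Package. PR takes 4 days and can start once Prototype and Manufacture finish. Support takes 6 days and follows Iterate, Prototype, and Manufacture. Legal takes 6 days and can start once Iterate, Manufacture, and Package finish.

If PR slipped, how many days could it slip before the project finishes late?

Critical path: Prototype→Iterate→Manufacture→Pricing = 9+11+7+6 = 33, so the finish is 33 days.
The longest chain containing PR totals 31 days.
So PR can slip 33 − 31 = 2 days.

2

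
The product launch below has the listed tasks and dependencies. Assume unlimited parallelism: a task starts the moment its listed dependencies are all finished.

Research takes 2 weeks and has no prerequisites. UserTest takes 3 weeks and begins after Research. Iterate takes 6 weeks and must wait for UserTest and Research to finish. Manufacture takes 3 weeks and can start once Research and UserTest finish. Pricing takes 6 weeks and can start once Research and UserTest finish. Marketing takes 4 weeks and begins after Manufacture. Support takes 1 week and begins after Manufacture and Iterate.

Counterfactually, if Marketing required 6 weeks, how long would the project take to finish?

14

Baseline: Research→UserTest→Manufacture→Marketing = 2+3+3+4 = 12 → 12 weeks.
Marketing is on the critical path; changing it to 6 makes that path 14 weeks.
That remains the longest chain; total 14 weeks.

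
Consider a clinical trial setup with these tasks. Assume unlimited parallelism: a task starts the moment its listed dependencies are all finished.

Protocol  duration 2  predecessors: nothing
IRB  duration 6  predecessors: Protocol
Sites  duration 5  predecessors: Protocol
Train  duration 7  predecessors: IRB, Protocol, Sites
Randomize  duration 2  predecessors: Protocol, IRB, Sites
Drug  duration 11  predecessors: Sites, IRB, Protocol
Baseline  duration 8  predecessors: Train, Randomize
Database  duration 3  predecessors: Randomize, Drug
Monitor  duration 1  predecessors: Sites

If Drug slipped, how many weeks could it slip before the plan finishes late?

1

The longest chain is Protocol→IRB→Train→Baseline = 2+6+7+8 = 23; overall finish 23 weeks.
Longest path through Drug: 22 weeks (earliest finish 19, latest finish 20).
Float = 23 − 22 = 1.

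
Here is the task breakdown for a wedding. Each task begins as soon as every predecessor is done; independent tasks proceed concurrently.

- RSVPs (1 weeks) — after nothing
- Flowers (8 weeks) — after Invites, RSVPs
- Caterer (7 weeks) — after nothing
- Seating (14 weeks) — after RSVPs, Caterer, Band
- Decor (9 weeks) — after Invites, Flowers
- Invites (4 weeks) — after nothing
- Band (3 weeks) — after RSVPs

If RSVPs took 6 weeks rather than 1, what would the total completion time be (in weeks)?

The binding path is Caterer→Seating = 7+14 = 21; finish at 21 weeks.
The longest path through RSVPs is only 18 weeks, so RSVPs has float 3.
The binding chain switches to RSVPs→Flowers→Decor = 6+8+9 = 23; finish 23 weeks.

23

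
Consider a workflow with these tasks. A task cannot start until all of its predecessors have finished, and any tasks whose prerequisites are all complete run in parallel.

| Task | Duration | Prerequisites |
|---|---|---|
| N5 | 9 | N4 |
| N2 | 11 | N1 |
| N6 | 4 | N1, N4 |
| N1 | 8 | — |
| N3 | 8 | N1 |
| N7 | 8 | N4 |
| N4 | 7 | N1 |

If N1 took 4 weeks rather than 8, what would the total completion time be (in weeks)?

20

Critical path before the change: N1→N4→N5 = 8+7+9 = 24 giving 24 weeks.
N1 is on the critical path; changing it to 4 makes that path 20 weeks.
No other chain overtakes it, so the finish is 20 weeks.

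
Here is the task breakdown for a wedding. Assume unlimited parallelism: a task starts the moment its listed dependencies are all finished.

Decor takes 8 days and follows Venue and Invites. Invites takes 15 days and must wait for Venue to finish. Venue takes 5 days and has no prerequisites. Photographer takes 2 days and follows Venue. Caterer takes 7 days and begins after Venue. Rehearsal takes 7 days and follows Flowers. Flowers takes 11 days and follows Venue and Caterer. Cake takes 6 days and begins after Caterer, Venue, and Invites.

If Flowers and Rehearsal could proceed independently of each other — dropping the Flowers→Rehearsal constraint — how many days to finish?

28

Before: longest chain Venue→Caterer→Flowers→Rehearsal = 5+7+11+7 = 30, finish 30.
Without Flowers→Rehearsal, Rehearsal's earliest start moves from 23 to 0.
After: Venue→Invites→Decor = 5+15+8 = 28 → 28 days.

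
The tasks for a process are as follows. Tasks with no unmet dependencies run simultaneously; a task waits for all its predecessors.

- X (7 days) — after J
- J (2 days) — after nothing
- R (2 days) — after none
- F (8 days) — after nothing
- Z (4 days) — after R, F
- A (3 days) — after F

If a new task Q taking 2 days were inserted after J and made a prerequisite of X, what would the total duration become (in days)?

Originally the job takes 12 days.
With Q inserted, X now waits for max(J, Q).
New critical path: F→Z = 8+4 = 12 ⇒ 12 days.

12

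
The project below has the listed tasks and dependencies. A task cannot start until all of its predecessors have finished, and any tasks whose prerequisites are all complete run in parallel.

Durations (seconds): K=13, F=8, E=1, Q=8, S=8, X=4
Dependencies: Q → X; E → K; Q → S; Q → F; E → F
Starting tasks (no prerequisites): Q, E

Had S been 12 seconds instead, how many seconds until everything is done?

As given, the longest chain is Q→S = 8+8 = 16, so the finish is 16 seconds.
Since S is critical, the +4 change carries straight to that chain (now 20 seconds).
That remains the longest chain; total 20 seconds.

20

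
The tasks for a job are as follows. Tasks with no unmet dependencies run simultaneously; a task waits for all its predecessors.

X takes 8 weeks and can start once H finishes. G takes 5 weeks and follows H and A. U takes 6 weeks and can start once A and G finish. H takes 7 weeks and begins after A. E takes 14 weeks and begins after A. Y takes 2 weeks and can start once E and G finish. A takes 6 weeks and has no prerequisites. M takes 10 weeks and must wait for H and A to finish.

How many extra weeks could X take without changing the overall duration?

The longest chain is A→H→G→U = 6+7+5+6 = 24; overall finish 24 weeks.
X finishes as early as 21 and must finish by 24.
Float = 24 − 21 = 3.

3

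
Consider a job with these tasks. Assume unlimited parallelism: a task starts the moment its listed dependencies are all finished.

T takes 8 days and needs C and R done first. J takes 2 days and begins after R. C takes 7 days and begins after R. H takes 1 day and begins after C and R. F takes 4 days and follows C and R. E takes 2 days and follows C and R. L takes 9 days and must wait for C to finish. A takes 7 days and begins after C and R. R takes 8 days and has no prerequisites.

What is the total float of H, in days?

8

The longest chain is R→C→L = 8+7+9 = 24; overall finish 24 days.
The longest chain containing H totals 16 days.
So H can slip 24 − 16 = 8 days.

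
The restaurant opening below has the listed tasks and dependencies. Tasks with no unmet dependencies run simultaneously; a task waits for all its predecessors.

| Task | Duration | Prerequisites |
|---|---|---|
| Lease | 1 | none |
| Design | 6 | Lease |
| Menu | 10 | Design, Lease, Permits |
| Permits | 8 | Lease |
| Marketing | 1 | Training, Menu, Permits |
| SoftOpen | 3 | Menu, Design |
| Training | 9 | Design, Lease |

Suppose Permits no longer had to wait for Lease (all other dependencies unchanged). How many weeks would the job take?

Original critical path: Lease→Permits→Menu→SoftOpen = 1+8+10+3 = 22 ⇒ 22 weeks.
Without Lease→Permits, Permits's earliest start moves from 1 to 0.
The longest chain is now Permits→Menu→SoftOpen = 8+10+3 = 21, so the job takes 21 weeks.

21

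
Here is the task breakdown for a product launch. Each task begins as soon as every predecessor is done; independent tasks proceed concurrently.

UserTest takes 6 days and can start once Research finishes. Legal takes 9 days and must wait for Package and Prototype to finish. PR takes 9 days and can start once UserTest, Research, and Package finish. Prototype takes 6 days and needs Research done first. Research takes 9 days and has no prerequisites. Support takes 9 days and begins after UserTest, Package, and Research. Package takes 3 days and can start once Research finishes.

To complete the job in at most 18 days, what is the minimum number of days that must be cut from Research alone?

6

Current finish: 24 days; target: 18.
Research is on every critical path, so each day cut from Research cuts the finish by one (this holds down to a finish of 16).
Need 24 − 18 = 6 days off Research → Research becomes 3 days, finish becomes 18.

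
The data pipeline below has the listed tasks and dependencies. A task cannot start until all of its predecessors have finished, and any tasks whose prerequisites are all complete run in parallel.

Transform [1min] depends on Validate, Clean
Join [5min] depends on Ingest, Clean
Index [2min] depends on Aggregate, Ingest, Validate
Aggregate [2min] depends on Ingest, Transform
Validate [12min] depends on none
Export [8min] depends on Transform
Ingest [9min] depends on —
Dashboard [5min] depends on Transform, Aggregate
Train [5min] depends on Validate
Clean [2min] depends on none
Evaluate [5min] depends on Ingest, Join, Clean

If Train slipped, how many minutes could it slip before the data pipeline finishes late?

4

Critical path: Validate→Transform→Export = 12+1+8 = 21, so the finish is 21 minutes.
Train finishes as early as 17 and must finish by 21.
Slack of Train = 16 − 12 = 4 minutes.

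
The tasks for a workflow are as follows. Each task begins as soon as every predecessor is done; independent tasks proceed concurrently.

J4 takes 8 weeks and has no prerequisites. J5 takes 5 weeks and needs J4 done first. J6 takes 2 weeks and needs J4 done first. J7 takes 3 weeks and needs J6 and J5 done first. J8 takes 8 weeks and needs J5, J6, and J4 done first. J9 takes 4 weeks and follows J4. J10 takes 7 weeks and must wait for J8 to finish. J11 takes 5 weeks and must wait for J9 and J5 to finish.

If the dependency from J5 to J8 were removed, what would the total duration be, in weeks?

With the dependency in place, J4→J5→J8→J10 = 8+5+8+7 = 28 sets the finish at 28 weeks.
Without J5→J8, J8's earliest start moves from 13 to 10.
After: J4→J6→J8→J10 = 8+2+8+7 = 25 → 25 weeks.

25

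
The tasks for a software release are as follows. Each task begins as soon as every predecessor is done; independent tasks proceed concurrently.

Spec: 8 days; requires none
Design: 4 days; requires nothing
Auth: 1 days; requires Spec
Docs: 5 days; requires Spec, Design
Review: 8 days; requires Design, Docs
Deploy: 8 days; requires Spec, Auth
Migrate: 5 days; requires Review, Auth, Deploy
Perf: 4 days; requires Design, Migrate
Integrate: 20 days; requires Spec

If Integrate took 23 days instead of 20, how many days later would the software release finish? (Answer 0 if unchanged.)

Critical path before the change: Spec→Docs→Review→Migrate→Perf = 8+5+8+5+4 = 30 giving 30 days.
The longest path through Integrate is only 28 days, so Integrate has float 2.
Now Spec→Integrate = 8+23 = 31 is longest, so the finish becomes 31 days.
Change in finish: 31 − 30 = +1 days.

1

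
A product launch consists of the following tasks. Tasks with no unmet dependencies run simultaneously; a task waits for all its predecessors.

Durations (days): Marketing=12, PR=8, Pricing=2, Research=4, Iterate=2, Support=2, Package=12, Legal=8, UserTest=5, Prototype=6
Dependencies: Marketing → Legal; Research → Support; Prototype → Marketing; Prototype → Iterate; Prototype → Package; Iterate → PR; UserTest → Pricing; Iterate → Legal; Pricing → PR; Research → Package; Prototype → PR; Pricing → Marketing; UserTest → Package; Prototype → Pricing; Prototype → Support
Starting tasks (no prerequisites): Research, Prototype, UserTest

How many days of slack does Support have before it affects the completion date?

20

The longest chain is Prototype→Pricing→Marketing→Legal = 6+2+12+8 = 28; overall finish 28 days.
Longest path through Support: 8 days (earliest finish 8, latest finish 28).
Float = 28 − 8 = 20.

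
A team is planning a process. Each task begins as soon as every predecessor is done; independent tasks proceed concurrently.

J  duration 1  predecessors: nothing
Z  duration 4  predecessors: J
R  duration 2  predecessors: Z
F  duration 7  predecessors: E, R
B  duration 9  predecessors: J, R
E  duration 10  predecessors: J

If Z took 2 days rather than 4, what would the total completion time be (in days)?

18

The binding path is J→E→F = 1+10+7 = 18; finish at 18 days.
Z is off the critical path — its longest chain is 16 days, giving 2 of slack.
That remains the longest chain; total 18 days.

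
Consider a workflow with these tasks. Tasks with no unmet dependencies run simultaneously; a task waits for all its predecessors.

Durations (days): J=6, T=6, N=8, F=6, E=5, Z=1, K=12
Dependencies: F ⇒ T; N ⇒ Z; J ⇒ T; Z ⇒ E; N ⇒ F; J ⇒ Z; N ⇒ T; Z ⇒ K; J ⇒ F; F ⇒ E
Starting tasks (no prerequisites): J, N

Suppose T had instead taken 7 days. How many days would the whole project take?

Actual critical path: N→Z→K = 8+1+12 = 21 ⇒ 21 days.
T has 1 day of float (longest path through it is 20).
No other chain overtakes it, so the finish is 21 days.

21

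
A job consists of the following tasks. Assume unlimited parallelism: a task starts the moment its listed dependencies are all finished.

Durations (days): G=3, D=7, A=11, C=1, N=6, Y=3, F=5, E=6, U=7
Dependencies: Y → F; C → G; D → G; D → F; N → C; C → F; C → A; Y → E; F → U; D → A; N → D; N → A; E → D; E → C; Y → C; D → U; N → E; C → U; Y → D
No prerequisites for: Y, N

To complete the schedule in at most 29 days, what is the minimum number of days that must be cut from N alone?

Current finish: 31 days; target: 29.
N is on every critical path, so each day cut from N cuts the finish by one (this holds down to a finish of 28).
Need 31 − 29 = 2 days off N → N becomes 4 days, finish becomes 29.

2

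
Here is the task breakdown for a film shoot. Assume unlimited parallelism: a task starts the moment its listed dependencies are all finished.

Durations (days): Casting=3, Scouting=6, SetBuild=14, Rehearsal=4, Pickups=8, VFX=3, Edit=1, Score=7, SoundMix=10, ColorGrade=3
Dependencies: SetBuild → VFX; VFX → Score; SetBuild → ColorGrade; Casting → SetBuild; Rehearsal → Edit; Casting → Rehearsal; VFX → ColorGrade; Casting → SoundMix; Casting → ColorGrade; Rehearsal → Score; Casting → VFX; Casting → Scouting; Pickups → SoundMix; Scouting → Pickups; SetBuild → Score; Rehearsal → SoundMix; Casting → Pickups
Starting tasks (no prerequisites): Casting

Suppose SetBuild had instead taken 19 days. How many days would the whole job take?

32

As given, the longest chain is Casting→SetBuild→VFX→Score = 3+14+3+7 = 27, so the finish is 27 days.
Since SetBuild is critical, the +5 change carries straight to that chain (now 32 days).
The critical path is still Casting→SetBuild→VFX→Score; finish is now 32 days.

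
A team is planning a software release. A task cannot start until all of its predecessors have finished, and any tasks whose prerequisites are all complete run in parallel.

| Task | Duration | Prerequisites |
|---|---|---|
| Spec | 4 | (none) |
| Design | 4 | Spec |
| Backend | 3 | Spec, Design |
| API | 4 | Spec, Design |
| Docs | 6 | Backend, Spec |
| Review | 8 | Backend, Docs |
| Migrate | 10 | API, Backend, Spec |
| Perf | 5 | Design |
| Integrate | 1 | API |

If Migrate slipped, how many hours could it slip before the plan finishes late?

Critical path: Spec→Design→Backend→Docs→Review = 4+4+3+6+8 = 25, so the finish is 25 hours.
Migrate finishes as early as 22 and must finish by 25.
Float = 25 − 22 = 3.

3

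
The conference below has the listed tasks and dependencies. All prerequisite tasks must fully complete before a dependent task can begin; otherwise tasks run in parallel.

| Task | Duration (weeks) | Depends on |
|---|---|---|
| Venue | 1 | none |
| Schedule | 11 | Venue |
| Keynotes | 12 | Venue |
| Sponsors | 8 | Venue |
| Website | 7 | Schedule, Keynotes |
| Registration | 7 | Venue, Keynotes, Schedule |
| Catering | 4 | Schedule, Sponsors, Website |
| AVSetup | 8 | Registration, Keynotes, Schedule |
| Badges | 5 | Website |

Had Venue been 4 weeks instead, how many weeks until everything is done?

31

As given, the longest chain is Venue→Keynotes→Registration→AVSetup = 1+12+7+8 = 28, so the finish is 28 weeks.
Since Venue is critical, the +3 change carries straight to that chain (now 31 weeks).
No other chain overtakes it, so the finish is 31 weeks.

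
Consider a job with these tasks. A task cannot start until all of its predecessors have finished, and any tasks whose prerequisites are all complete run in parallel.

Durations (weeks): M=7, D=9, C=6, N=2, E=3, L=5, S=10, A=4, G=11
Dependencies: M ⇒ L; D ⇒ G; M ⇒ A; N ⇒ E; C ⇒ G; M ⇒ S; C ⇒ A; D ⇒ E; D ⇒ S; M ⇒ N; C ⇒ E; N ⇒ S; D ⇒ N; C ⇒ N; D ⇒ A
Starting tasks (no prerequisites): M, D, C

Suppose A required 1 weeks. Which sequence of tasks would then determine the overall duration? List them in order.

Actual critical path: D→N→S = 9+2+10 = 21 ⇒ 21 weeks.
The longest path through A is only 13 weeks, so A has float 8.
The critical path is still D→N→S; finish is now 21 weeks.

D, N, S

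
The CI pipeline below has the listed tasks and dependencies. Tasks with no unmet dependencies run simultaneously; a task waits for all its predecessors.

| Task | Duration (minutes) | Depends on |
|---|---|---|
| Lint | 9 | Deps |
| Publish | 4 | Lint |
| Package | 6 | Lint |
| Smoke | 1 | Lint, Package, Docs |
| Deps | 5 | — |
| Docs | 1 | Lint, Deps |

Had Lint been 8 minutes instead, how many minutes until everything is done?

20

Actual critical path: Deps→Lint→Package→Smoke = 5+9+6+1 = 21 ⇒ 21 minutes.
Since Lint is critical, the -1 change carries straight to that chain (now 20 minutes).
The critical path is still Deps→Lint→Package→Smoke; finish is now 20 minutes.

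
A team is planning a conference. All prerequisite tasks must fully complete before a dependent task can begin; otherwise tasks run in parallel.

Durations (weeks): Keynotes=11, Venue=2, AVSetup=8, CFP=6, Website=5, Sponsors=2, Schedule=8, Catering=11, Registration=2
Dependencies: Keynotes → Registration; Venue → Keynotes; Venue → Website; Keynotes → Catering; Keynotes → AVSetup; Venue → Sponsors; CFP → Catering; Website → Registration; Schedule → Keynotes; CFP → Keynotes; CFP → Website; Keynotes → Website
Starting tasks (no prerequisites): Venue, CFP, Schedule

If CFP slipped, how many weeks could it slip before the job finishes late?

Schedule→Keynotes→Catering = 8+11+11 = 30 sets the makespan at 30 weeks.
Longest path through CFP: 28 weeks (earliest finish 6, latest finish 8).
Float = 30 − 28 = 2.

2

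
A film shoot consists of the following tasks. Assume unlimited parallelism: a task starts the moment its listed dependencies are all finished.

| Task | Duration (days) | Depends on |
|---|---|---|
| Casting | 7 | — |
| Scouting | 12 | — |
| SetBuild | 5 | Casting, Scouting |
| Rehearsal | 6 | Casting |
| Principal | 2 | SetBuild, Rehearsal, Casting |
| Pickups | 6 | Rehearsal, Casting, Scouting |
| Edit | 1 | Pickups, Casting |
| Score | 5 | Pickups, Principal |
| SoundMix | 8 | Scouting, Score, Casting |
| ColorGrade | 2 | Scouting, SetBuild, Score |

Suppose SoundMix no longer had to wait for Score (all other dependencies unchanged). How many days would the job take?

26

With the dependency in place, Casting→Rehearsal→Pickups→Score→SoundMix = 7+6+6+5+8 = 32 sets the finish at 32 days.
Without Score→SoundMix, SoundMix's earliest start moves from 24 to 12.
After: Casting→Rehearsal→Pickups→Score→ColorGrade = 7+6+6+5+2 = 26 → 26 days.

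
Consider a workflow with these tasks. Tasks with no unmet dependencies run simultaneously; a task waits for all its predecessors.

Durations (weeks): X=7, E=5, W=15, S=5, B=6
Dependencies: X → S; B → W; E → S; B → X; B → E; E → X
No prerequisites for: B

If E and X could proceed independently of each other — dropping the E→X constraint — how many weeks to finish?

21

With the dependency in place, B→E→X→S = 6+5+7+5 = 23 sets the finish at 23 weeks.
Without E→X, X's earliest start moves from 11 to 6.
New critical path: B→W = 6+15 = 21 ⇒ 21 weeks.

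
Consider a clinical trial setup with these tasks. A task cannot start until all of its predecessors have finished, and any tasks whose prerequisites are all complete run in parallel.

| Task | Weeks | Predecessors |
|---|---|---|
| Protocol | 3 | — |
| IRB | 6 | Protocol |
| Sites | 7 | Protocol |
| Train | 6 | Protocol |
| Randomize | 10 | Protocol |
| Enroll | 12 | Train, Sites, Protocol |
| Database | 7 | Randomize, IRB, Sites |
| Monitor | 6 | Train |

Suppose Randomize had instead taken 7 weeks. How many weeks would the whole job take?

22

The binding path is Protocol→Sites→Enroll = 3+7+12 = 22; finish at 22 weeks.
Randomize has 2 weeks of float (longest path through it is 20).
That remains the longest chain; total 22 weeks.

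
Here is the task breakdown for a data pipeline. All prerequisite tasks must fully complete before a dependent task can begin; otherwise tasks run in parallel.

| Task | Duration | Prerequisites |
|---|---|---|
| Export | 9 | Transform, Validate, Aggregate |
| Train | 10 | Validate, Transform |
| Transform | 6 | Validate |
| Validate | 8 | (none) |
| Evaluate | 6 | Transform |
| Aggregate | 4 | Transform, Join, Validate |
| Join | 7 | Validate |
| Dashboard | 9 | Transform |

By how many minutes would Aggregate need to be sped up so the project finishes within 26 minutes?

Current finish: 28 minutes; target: 26.
Aggregate is on every critical path, so each minute cut from Aggregate cuts the finish by one (this holds down to a finish of 25).
Need 28 − 26 = 2 minutes off Aggregate → Aggregate becomes 2 minutes, finish becomes 26.

2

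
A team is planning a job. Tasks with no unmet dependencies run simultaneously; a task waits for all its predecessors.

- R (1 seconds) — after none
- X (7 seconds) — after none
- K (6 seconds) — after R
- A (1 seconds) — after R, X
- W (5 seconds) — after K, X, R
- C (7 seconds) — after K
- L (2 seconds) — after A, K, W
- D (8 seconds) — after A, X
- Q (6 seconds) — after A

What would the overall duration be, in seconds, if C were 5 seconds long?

16

The binding path is X→A→D = 7+1+8 = 16; finish at 16 seconds.
The longest path through C is only 14 seconds, so C has float 2.
That remains the longest chain; total 16 seconds.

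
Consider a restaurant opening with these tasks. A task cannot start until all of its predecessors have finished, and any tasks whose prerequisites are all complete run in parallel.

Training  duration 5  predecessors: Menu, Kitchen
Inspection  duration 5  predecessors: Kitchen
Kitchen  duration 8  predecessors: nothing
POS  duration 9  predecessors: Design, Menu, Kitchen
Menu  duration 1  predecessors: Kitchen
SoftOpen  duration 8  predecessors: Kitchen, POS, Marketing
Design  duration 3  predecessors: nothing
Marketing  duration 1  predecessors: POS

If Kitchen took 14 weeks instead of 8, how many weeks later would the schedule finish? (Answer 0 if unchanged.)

As given, the longest chain is Kitchen→Menu→POS→Marketing→SoftOpen = 8+1+9+1+8 = 27, so the finish is 27 weeks.
Kitchen is on the critical path; changing it to 14 makes that path 33 weeks.
The critical path is still Kitchen→Menu→POS→Marketing→SoftOpen; finish is now 33 weeks.
Change in finish: 33 − 27 = +6 weeks.

6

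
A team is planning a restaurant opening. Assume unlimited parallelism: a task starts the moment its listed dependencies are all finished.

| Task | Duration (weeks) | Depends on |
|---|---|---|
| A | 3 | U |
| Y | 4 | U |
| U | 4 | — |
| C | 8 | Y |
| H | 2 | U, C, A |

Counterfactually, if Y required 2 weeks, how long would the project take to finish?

16

Critical path before the change: U→Y→C→H = 4+4+8+2 = 18 giving 18 weeks.
Since Y is critical, the -2 change carries straight to that chain (now 16 weeks).
That remains the longest chain; total 16 weeks.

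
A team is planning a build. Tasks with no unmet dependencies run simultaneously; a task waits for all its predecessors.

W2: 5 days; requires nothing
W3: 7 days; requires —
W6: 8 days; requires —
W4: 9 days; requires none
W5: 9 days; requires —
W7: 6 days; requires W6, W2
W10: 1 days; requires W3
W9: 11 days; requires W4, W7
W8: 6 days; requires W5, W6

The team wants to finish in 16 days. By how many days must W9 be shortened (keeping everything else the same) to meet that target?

9

Current finish: 25 days; target: 16.
W9 is on every critical path, so each day cut from W9 cuts the finish by one (this holds down to a finish of 15).
Need 25 − 16 = 9 days off W9 → W9 becomes 2 days, finish becomes 16.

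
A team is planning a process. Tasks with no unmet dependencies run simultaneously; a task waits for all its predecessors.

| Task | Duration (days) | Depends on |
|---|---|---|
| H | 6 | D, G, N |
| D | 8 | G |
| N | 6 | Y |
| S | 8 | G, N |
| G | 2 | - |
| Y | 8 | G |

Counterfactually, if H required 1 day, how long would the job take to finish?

The binding path is G→Y→N→S = 2+8+6+8 = 24; finish at 24 days.
H has 2 days of float (longest path through it is 22).
The critical path is still G→Y→N→S; finish is now 24 days.

24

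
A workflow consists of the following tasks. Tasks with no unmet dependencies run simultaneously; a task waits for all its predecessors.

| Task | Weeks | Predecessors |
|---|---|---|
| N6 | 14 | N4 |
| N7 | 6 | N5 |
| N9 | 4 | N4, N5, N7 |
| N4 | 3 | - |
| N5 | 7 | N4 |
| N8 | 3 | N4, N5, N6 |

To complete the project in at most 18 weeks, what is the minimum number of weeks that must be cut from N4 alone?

Current finish: 20 weeks; target: 18.
N4 is on every critical path, so each week cut from N4 cuts the finish by one (this holds down to a finish of 18).
Need 20 − 18 = 2 weeks off N4 → N4 becomes 1 week, finish becomes 18.

2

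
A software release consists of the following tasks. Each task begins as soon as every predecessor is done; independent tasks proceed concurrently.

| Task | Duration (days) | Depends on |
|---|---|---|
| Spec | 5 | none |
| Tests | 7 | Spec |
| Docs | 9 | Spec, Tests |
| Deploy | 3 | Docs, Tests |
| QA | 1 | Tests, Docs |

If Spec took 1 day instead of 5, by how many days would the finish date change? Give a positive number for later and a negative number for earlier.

-4

As given, the longest chain is Spec→Tests→Docs→Deploy = 5+7+9+3 = 24, so the finish is 24 days.
Spec is on the critical path; changing it to 1 makes that path 20 days.
The critical path is still Spec→Tests→Docs→Deploy; finish is now 20 days.
Change in finish: 20 − 24 = -4 days.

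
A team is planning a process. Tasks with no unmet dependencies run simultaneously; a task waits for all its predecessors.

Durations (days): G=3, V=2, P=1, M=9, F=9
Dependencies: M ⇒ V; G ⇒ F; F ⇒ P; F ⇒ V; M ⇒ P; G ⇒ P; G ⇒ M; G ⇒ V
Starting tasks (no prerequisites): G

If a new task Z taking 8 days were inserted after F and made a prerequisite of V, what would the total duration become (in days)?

Originally the process takes 14 days.
With Z inserted, V now waits for max(F, M, G, Z).
New critical path: G→F→Z→V = 3+9+8+2 = 22 ⇒ 22 days.

22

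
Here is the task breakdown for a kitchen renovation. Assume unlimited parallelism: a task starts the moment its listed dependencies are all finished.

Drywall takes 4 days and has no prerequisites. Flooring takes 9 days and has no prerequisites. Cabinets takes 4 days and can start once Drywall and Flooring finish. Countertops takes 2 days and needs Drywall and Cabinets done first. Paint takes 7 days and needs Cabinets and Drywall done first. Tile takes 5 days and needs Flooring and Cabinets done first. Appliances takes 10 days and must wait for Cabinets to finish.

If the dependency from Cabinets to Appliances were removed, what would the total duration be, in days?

20

Before: longest chain Flooring→Cabinets→Appliances = 9+4+10 = 23, finish 23.
Without Cabinets→Appliances, Appliances's earliest start moves from 13 to 0.
New critical path: Flooring→Cabinets→Paint = 9+4+7 = 20 ⇒ 20 days.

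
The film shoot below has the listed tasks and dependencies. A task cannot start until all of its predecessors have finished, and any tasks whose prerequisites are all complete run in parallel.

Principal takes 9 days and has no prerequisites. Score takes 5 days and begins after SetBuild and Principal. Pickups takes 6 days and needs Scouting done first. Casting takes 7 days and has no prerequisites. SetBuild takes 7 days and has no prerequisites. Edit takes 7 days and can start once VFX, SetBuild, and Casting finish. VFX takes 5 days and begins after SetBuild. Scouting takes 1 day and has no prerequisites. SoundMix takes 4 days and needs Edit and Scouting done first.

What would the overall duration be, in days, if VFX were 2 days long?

Baseline: SetBuild→VFX→Edit→SoundMix = 7+5+7+4 = 23 → 23 days.
Since VFX is critical, the -3 change carries straight to that chain (now 20 days).
That remains the longest chain; total 20 days.

20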